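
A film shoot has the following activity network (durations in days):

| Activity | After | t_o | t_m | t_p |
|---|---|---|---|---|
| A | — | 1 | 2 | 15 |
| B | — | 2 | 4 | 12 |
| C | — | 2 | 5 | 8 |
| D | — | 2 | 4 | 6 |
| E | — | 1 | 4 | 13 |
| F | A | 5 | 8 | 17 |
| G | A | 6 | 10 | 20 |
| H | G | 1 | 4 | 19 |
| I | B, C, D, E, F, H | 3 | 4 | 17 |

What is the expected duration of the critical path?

27 days

te_A = (1 + 4·2 + 15)/6 = 24/6 = 4
te_B = (2 + 4·4 + 12)/6 = 30/6 = 5
te_C = (2 + 4·5 + 8)/6 = 30/6 = 5
te_D = (2 + 4·4 + 6)/6 = 24/6 = 4
te_E = (1 + 4·4 + 13)/6 = 30/6 = 5
te_F = (5 + 4·8 + 17)/6 = 54/6 = 9
te_G = (6 + 4·10 + 20)/6 = 66/6 = 11
te_H = (1 + 4·4 + 19)/6 = 36/6 = 6
te_I = (3 + 4·4 + 17)/6 = 36/6 = 6

Forward pass:
ES_A = 0; EF_A = 4
ES_B = 0; EF_B = 5
ES_C = 0; EF_C = 5
ES_D = 0; EF_D = 4
ES_E = 0; EF_E = 5
ES_F = 4; EF_F = 4+9 = 13
ES_G = 4; EF_G = 4+11 = 15
ES_H = 15; EF_H = 15+6 = 21
ES_I = max(EF_B=5, EF_C=5, EF_D=4, EF_E=5, EF_F=13, EF_H=21) = 21; EF_I = 21+6 = 27
Expected project duration μ = 27 days. Critical path: A → G → H → I.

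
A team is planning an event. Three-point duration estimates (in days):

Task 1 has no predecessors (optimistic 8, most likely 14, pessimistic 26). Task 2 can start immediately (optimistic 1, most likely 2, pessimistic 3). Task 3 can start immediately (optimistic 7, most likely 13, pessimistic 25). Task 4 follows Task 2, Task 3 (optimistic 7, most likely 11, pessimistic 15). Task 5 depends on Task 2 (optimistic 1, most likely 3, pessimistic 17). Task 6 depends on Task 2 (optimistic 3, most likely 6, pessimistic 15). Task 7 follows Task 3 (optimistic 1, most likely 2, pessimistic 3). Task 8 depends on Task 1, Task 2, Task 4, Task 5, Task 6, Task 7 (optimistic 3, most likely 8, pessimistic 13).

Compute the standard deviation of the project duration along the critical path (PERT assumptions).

3.68 days

te_Task 1 = (8 + 4·14 + 26)/6 = 90/6 = 15; σ²_Task 1 = ((26−8)/6)² = 9.000
te_Task 2 = (1 + 4·2 + 3)/6 = 12/6 = 2; σ²_Task 2 = ((3−1)/6)² = 0.111
te_Task 3 = (7 + 4·13 + 25)/6 = 84/6 = 14; σ²_Task 3 = ((25−7)/6)² = 9.000
te_Task 4 = (7 + 4·11 + 15)/6 = 66/6 = 11; σ²_Task 4 = ((15−7)/6)² = 1.778
te_Task 5 = (1 + 4·3 + 17)/6 = 30/6 = 5; σ²_Task 5 = ((17−1)/6)² = 7.111
te_Task 6 = (3 + 4·6 + 15)/6 = 42/6 = 7; σ²_Task 6 = ((15−3)/6)² = 4.000
te_Task 7 = (1 + 4·2 + 3)/6 = 12/6 = 2; σ²_Task 7 = ((3−1)/6)² = 0.111
te_Task 8 = (3 + 4·8 + 13)/6 = 48/6 = 8; σ²_Task 8 = ((13−3)/6)² = 2.778

Forward pass:
ES_Task 1 = 0; EF_Task 1 = 15
ES_Task 2 = 0; EF_Task 2 = 2
ES_Task 3 = 0; EF_Task 3 = 14
ES_Task 4 = max(EF_Task 2=2, EF_Task 3=14) = 14; EF_Task 4 = 14+11 = 25
ES_Task 5 = 2; EF_Task 5 = 2+5 = 7
ES_Task 6 = 2; EF_Task 6 = 2+7 = 9
ES_Task 7 = 14; EF_Task 7 = 14+2 = 16
ES_Task 8 = max(EF_Task 1=15, EF_Task 2=2, EF_Task 4=25, EF_Task 5=7, EF_Task 6=9, EF_Task 7=16) = 25; EF_Task 8 = 25+8 = 33
Expected project duration μ = 33 days. Critical path: Task 3 → Task 4 → Task 8.

Variance along critical path = 9.000 + 1.778 + 2.778 = 13.556
σ = √13.556 = 3.682 days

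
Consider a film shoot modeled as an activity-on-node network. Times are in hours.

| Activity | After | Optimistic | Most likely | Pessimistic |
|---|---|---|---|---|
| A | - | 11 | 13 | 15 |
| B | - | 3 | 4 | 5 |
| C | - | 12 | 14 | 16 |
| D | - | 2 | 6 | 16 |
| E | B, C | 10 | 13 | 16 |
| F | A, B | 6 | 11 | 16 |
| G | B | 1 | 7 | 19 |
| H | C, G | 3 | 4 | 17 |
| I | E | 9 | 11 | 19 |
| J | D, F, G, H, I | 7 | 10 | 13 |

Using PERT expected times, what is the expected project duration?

49 hours

te_A = (11 + 4·13 + 15)/6 = 78/6 = 13
te_B = (3 + 4·4 + 5)/6 = 24/6 = 4
te_C = (12 + 4·14 + 16)/6 = 84/6 = 14
te_D = (2 + 4·6 + 16)/6 = 42/6 = 7
te_E = (10 + 4·13 + 16)/6 = 78/6 = 13
te_F = (6 + 4·11 + 16)/6 = 66/6 = 11
te_G = (1 + 4·7 + 19)/6 = 48/6 = 8
te_H = (3 + 4·4 + 17)/6 = 36/6 = 6
te_I = (9 + 4·11 + 19)/6 = 72/6 = 12
te_J = (7 + 4·10 + 13)/6 = 60/6 = 10

Forward pass:
ES_A = 0; EF_A = 13
ES_B = 0; EF_B = 4
ES_C = 0; EF_C = 14
ES_D = 0; EF_D = 7
ES_E = max(EF_B=4, EF_C=14) = 14; EF_E = 14+13 = 27
ES_F = max(EF_A=13, EF_B=4) = 13; EF_F = 13+11 = 24
ES_G = 4; EF_G = 4+8 = 12
ES_H = max(EF_C=14, EF_G=12) = 14; EF_H = 14+6 = 20
ES_I = 27; EF_I = 27+12 = 39
ES_J = max(EF_D=7, EF_F=24, EF_G=12, EF_H=20, EF_I=39) = 39; EF_J = 39+10 = 49
Expected project duration μ = 49 hours. Critical path: C → E → I → J.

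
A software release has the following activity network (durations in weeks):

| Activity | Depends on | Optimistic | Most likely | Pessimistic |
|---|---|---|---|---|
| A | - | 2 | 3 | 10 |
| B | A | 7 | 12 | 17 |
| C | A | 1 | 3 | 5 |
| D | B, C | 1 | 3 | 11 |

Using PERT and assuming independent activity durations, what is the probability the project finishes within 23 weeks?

te_A = (2 + 4·3 + 10)/6 = 24/6 = 4; σ²_A = ((10−2)/6)² = 1.778
te_B = (7 + 4·12 + 17)/6 = 72/6 = 12; σ²_B = ((17−7)/6)² = 2.778
te_C = (1 + 4·3 + 5)/6 = 18/6 = 3; σ²_C = ((5−1)/6)² = 0.444
te_D = (1 + 4·3 + 11)/6 = 24/6 = 4; σ²_D = ((11−1)/6)² = 2.778

Forward pass:
ES_A = 0; EF_A = 4
ES_B = 4; EF_B = 4+12 = 16
ES_C = 4; EF_C = 4+3 = 7
ES_D = max(EF_B=16, EF_C=7) = 16; EF_D = 16+4 = 20
Expected project duration μ = 20 weeks. Critical path: A → B → D.

Variance along critical path = 1.778 + 2.778 + 2.778 = 7.333; σ = √7.333 = 2.708 weeks.
Z = (23 − 20) / 2.708 = 1.108
P(T ≤ 23) = Φ(1.108) ≈ 0.866

0.866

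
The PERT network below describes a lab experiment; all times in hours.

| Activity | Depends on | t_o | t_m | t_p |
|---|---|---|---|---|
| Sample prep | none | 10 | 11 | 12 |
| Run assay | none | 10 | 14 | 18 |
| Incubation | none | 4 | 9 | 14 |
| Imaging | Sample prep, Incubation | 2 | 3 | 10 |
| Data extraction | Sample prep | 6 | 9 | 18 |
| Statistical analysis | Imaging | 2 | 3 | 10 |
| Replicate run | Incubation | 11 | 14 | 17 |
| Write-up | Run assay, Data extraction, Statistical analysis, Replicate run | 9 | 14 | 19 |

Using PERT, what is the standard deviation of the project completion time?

2.56 hours

te_Sample prep = (10 + 4·11 + 12)/6 = 66/6 = 11; σ²_Sample prep = ((12−10)/6)² = 0.111
te_Run assay = (10 + 4·14 + 18)/6 = 84/6 = 14; σ²_Run assay = ((18−10)/6)² = 1.778
te_Incubation = (4 + 4·9 + 14)/6 = 54/6 = 9; σ²_Incubation = ((14−4)/6)² = 2.778
te_Imaging = (2 + 4·3 + 10)/6 = 24/6 = 4; σ²_Imaging = ((10−2)/6)² = 1.778
te_Data extraction = (6 + 4·9 + 18)/6 = 60/6 = 10; σ²_Data extraction = ((18−6)/6)² = 4.000
te_Statistical analysis = (2 + 4·3 + 10)/6 = 24/6 = 4; σ²_Statistical analysis = ((10−2)/6)² = 1.778
te_Replicate run = (11 + 4·14 + 17)/6 = 84/6 = 14; σ²_Replicate run = ((17−11)/6)² = 1.000
te_Write-up = (9 + 4·14 + 19)/6 = 84/6 = 14; σ²_Write-up = ((19−9)/6)² = 2.778

Forward pass:
ES_Sample prep = 0; EF_Sample prep = 11
ES_Run assay = 0; EF_Run assay = 14
ES_Incubation = 0; EF_Incubation = 9
ES_Imaging = max(EF_Sample prep=11, EF_Incubation=9) = 11; EF_Imaging = 11+4 = 15
ES_Data extraction = 11; EF_Data extraction = 11+10 = 21
ES_Statistical analysis = 15; EF_Statistical analysis = 15+4 = 19
ES_Replicate run = 9; EF_Replicate run = 9+14 = 23
ES_Write-up = max(EF_Run assay=14, EF_Data extraction=21, EF_Statistical analysis=19, EF_Replicate run=23) = 23; EF_Write-up = 23+14 = 37
Expected project duration μ = 37 hours. Critical path: Incubation → Replicate run → Write-up.

Variance along critical path = 2.778 + 1.000 + 2.778 = 6.556
σ = √6.556 = 2.560 hours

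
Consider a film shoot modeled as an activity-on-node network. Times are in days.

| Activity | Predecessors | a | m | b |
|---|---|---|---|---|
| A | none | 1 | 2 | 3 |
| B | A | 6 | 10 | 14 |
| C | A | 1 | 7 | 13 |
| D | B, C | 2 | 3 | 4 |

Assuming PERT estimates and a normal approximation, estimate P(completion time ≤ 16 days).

0.760

te_A = (1 + 4·2 + 3)/6 = 12/6 = 2; σ²_A = ((3−1)/6)² = 0.111
te_B = (6 + 4·10 + 14)/6 = 60/6 = 10; σ²_B = ((14−6)/6)² = 1.778
te_C = (1 + 4·7 + 13)/6 = 42/6 = 7; σ²_C = ((13−1)/6)² = 4.000
te_D = (2 + 4·3 + 4)/6 = 18/6 = 3; σ²_D = ((4−2)/6)² = 0.111

Forward pass:
ES_A = 0; EF_A = 2
ES_B = 2; EF_B = 2+10 = 12
ES_C = 2; EF_C = 2+7 = 9
ES_D = max(EF_B=12, EF_C=9) = 12; EF_D = 12+3 = 15
Expected project duration μ = 15 days. Critical path: A → B → D.

Variance along critical path = 0.111 + 1.778 + 0.111 = 2.000; σ = √2.000 = 1.414 days.
Z = (16 − 15) / 1.414 = 0.707
P(T ≤ 16) = Φ(0.707) ≈ 0.760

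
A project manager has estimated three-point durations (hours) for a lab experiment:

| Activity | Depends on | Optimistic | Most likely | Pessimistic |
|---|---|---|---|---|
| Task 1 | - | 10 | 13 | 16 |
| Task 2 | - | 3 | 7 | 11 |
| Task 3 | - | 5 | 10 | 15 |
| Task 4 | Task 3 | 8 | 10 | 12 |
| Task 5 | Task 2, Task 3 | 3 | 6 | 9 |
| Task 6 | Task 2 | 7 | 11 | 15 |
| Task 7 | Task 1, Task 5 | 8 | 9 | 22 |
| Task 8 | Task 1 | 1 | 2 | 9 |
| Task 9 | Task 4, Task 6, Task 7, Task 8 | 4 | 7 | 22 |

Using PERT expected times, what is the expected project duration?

te_Task 1 = (10 + 4·13 + 16)/6 = 78/6 = 13
te_Task 2 = (3 + 4·7 + 11)/6 = 42/6 = 7
te_Task 3 = (5 + 4·10 + 15)/6 = 60/6 = 10
te_Task 4 = (8 + 4·10 + 12)/6 = 60/6 = 10
te_Task 5 = (3 + 4·6 + 9)/6 = 36/6 = 6
te_Task 6 = (7 + 4·11 + 15)/6 = 66/6 = 11
te_Task 7 = (8 + 4·9 + 22)/6 = 66/6 = 11
te_Task 8 = (1 + 4·2 + 9)/6 = 18/6 = 3
te_Task 9 = (4 + 4·7 + 22)/6 = 54/6 = 9

Forward pass:
ES_Task 1 = 0; EF_Task 1 = 13
ES_Task 2 = 0; EF_Task 2 = 7
ES_Task 3 = 0; EF_Task 3 = 10
ES_Task 4 = 10; EF_Task 4 = 10+10 = 20
ES_Task 5 = max(EF_Task 2=7, EF_Task 3=10) = 10; EF_Task 5 = 10+6 = 16
ES_Task 6 = 7; EF_Task 6 = 7+11 = 18
ES_Task 7 = max(EF_Task 1=13, EF_Task 5=16) = 16; EF_Task 7 = 16+11 = 27
ES_Task 8 = 13; EF_Task 8 = 13+3 = 16
ES_Task 9 = max(EF_Task 4=20, EF_Task 6=18, EF_Task 7=27, EF_Task 8=16) = 27; EF_Task 9 = 27+9 = 36
Expected project duration μ = 36 hours. Critical path: Task 3 → Task 5 → Task 7 → Task 9.

36 hours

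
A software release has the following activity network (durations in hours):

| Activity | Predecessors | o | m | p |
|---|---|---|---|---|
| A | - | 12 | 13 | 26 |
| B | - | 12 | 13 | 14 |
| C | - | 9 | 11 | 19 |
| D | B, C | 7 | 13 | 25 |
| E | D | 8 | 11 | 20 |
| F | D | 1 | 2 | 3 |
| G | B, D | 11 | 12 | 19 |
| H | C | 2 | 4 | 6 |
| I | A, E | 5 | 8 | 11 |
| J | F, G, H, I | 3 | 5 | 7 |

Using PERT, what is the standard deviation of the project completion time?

te_A = (12 + 4·13 + 26)/6 = 90/6 = 15; σ²_A = ((26−12)/6)² = 5.444
te_B = (12 + 4·13 + 14)/6 = 78/6 = 13; σ²_B = ((14−12)/6)² = 0.111
te_C = (9 + 4·11 + 19)/6 = 72/6 = 12; σ²_C = ((19−9)/6)² = 2.778
te_D = (7 + 4·13 + 25)/6 = 84/6 = 14; σ²_D = ((25−7)/6)² = 9.000
te_E = (8 + 4·11 + 20)/6 = 72/6 = 12; σ²_E = ((20−8)/6)² = 4.000
te_F = (1 + 4·2 + 3)/6 = 12/6 = 2; σ²_F = ((3−1)/6)² = 0.111
te_G = (11 + 4·12 + 19)/6 = 78/6 = 13; σ²_G = ((19−11)/6)² = 1.778
te_H = (2 + 4·4 + 6)/6 = 24/6 = 4; σ²_H = ((6−2)/6)² = 0.444
te_I = (5 + 4·8 + 11)/6 = 48/6 = 8; σ²_I = ((11−5)/6)² = 1.000
te_J = (3 + 4·5 + 7)/6 = 30/6 = 5; σ²_J = ((7−3)/6)² = 0.444

Forward pass:
ES_A = 0; EF_A = 15
ES_B = 0; EF_B = 13
ES_C = 0; EF_C = 12
ES_D = max(EF_B=13, EF_C=12) = 13; EF_D = 13+14 = 27
ES_E = 27; EF_E = 27+12 = 39
ES_F = 27; EF_F = 27+2 = 29
ES_G = max(EF_B=13, EF_D=27) = 27; EF_G = 27+13 = 40
ES_H = 12; EF_H = 12+4 = 16
ES_I = max(EF_A=15, EF_E=39) = 39; EF_I = 39+8 = 47
ES_J = max(EF_F=29, EF_G=40, EF_H=16, EF_I=47) = 47; EF_J = 47+5 = 52
Expected project duration μ = 52 hours. Critical path: B → D → E → I → J.

Variance along critical path = 0.111 + 9.000 + 4.000 + 1.000 + 0.444 = 14.556
σ = √14.556 = 3.815 hours

3.82 hours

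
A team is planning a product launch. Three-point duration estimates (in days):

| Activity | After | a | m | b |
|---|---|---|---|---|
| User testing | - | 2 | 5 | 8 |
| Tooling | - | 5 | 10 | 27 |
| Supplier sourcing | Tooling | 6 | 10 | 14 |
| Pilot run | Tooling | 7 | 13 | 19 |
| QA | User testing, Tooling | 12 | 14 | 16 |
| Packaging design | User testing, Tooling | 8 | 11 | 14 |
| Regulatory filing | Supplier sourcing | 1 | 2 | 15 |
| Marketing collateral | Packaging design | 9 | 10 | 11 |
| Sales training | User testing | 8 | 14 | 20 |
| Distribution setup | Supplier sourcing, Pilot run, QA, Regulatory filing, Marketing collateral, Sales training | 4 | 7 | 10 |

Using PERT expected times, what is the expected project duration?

40 days

te_User testing = (2 + 4·5 + 8)/6 = 30/6 = 5
te_Tooling = (5 + 4·10 + 27)/6 = 72/6 = 12
te_Supplier sourcing = (6 + 4·10 + 14)/6 = 60/6 = 10
te_Pilot run = (7 + 4·13 + 19)/6 = 78/6 = 13
te_QA = (12 + 4·14 + 16)/6 = 84/6 = 14
te_Packaging design = (8 + 4·11 + 14)/6 = 66/6 = 11
te_Regulatory filing = (1 + 4·2 + 15)/6 = 24/6 = 4
te_Marketing collateral = (9 + 4·10 + 11)/6 = 60/6 = 10
te_Sales training = (8 + 4·14 + 20)/6 = 84/6 = 14
te_Distribution setup = (4 + 4·7 + 10)/6 = 42/6 = 7

Forward pass:
ES_User testing = 0; EF_User testing = 5
ES_Tooling = 0; EF_Tooling = 12
ES_Supplier sourcing = 12; EF_Supplier sourcing = 12+10 = 22
ES_Pilot run = 12; EF_Pilot run = 12+13 = 25
ES_QA = max(EF_User testing=5, EF_Tooling=12) = 12; EF_QA = 12+14 = 26
ES_Packaging design = max(EF_User testing=5, EF_Tooling=12) = 12; EF_Packaging design = 12+11 = 23
ES_Regulatory filing = 22; EF_Regulatory filing = 22+4 = 26
ES_Marketing collateral = 23; EF_Marketing collateral = 23+10 = 33
ES_Sales training = 5; EF_Sales training = 5+14 = 19
ES_Distribution setup = max(EF_Supplier sourcing=22, EF_Pilot run=25, EF_QA=26, EF_Regulatory filing=26, EF_Marketing collateral=33, EF_Sales training=19) = 33; EF_Distribution setup = 33+7 = 40
Expected project duration μ = 40 days. Critical path: Tooling → Packaging design → Marketing collateral → Distribution setup.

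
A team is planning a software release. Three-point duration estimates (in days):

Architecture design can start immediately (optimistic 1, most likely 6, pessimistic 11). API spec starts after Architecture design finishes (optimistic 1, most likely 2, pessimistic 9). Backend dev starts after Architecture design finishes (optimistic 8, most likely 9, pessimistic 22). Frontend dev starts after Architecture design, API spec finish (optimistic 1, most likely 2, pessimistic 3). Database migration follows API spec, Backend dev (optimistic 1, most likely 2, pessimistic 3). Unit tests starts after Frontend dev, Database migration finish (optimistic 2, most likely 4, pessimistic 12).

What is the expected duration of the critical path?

te_Architecture design = (1 + 4·6 + 11)/6 = 36/6 = 6
te_API spec = (1 + 4·2 + 9)/6 = 18/6 = 3
te_Backend dev = (8 + 4·9 + 22)/6 = 66/6 = 11
te_Frontend dev = (1 + 4·2 + 3)/6 = 12/6 = 2
te_Database migration = (1 + 4·2 + 3)/6 = 12/6 = 2
te_Unit tests = (2 + 4·4 + 12)/6 = 30/6 = 5

Forward pass:
ES_Architecture design = 0; EF_Architecture design = 6
ES_API spec = 6; EF_API spec = 6+3 = 9
ES_Backend dev = 6; EF_Backend dev = 6+11 = 17
ES_Frontend dev = max(EF_Architecture design=6, EF_API spec=9) = 9; EF_Frontend dev = 9+2 = 11
ES_Database migration = max(EF_API spec=9, EF_Backend dev=17) = 17; EF_Database migration = 17+2 = 19
ES_Unit tests = max(EF_Frontend dev=11, EF_Database migration=19) = 19; EF_Unit tests = 19+5 = 24
Expected project duration μ = 24 days. Critical path: Architecture design → Backend dev → Database migration → Unit tests.

24 days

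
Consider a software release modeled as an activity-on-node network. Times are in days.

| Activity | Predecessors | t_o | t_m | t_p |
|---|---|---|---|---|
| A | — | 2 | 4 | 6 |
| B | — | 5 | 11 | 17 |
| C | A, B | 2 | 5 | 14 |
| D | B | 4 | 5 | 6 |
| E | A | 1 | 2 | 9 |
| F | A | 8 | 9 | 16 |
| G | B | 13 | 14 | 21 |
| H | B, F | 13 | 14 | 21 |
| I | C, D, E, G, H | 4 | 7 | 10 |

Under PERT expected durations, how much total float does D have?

te_A = (2 + 4·4 + 6)/6 = 24/6 = 4
te_B = (5 + 4·11 + 17)/6 = 66/6 = 11
te_C = (2 + 4·5 + 14)/6 = 36/6 = 6
te_D = (4 + 4·5 + 6)/6 = 30/6 = 5
te_E = (1 + 4·2 + 9)/6 = 18/6 = 3
te_F = (8 + 4·9 + 16)/6 = 60/6 = 10
te_G = (13 + 4·14 + 21)/6 = 90/6 = 15
te_H = (13 + 4·14 + 21)/6 = 90/6 = 15
te_I = (4 + 4·7 + 10)/6 = 42/6 = 7

Forward pass:
ES_A = 0; EF_A = 4
ES_B = 0; EF_B = 11
ES_C = max(EF_A=4, EF_B=11) = 11; EF_C = 11+6 = 17
ES_D = 11; EF_D = 11+5 = 16
ES_E = 4; EF_E = 4+3 = 7
ES_F = 4; EF_F = 4+10 = 14
ES_G = 11; EF_G = 11+15 = 26
ES_H = max(EF_B=11, EF_F=14) = 14; EF_H = 14+15 = 29
ES_I = max(EF_C=17, EF_D=16, EF_E=7, EF_G=26, EF_H=29) = 29; EF_I = 29+7 = 36
Expected project duration μ = 36 days. Critical path: A → F → H → I.

Backward pass:
LF_I = 36; LS_I = 36−7 = 29
LF_H = LS_I = 29; LS_H = 29−15 = 14
LF_G = LS_I = 29; LS_G = 29−15 = 14
LF_F = LS_H = 14; LS_F = 14−10 = 4
LF_E = LS_I = 29; LS_E = 29−3 = 26
LF_D = LS_I = 29; LS_D = 29−5 = 24
LF_C = LS_I = 29; LS_C = 29−6 = 23
LF_B = min(LS_C=23, LS_D=24, LS_G=14, LS_H=14) = 14; LS_B = 14−11 = 3
LF_A = min(LS_C=23, LS_E=26, LS_F=4) = 4; LS_A = 4−4 = 0
Slack_D = LS_D − ES_D = 24 − 11 = 13

13 days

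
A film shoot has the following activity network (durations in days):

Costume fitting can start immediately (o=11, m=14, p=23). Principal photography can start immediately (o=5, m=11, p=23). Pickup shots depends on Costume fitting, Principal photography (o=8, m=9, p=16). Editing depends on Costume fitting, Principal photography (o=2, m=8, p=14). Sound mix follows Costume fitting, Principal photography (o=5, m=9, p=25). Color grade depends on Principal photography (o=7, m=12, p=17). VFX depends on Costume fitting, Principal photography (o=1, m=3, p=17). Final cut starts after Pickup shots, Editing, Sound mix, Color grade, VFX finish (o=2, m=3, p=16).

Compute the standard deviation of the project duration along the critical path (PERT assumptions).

4.53 days

te_Costume fitting = (11 + 4·14 + 23)/6 = 90/6 = 15; σ²_Costume fitting = ((23−11)/6)² = 4.000
te_Principal photography = (5 + 4·11 + 23)/6 = 72/6 = 12; σ²_Principal photography = ((23−5)/6)² = 9.000
te_Pickup shots = (8 + 4·9 + 16)/6 = 60/6 = 10; σ²_Pickup shots = ((16−8)/6)² = 1.778
te_Editing = (2 + 4·8 + 14)/6 = 48/6 = 8; σ²_Editing = ((14−2)/6)² = 4.000
te_Sound mix = (5 + 4·9 + 25)/6 = 66/6 = 11; σ²_Sound mix = ((25−5)/6)² = 11.111
te_Color grade = (7 + 4·12 + 17)/6 = 72/6 = 12; σ²_Color grade = ((17−7)/6)² = 2.778
te_VFX = (1 + 4·3 + 17)/6 = 30/6 = 5; σ²_VFX = ((17−1)/6)² = 7.111
te_Final cut = (2 + 4·3 + 16)/6 = 30/6 = 5; σ²_Final cut = ((16−2)/6)² = 5.444

Forward pass:
ES_Costume fitting = 0; EF_Costume fitting = 15
ES_Principal photography = 0; EF_Principal photography = 12
ES_Pickup shots = max(EF_Costume fitting=15, EF_Principal photography=12) = 15; EF_Pickup shots = 15+10 = 25
ES_Editing = max(EF_Costume fitting=15, EF_Principal photography=12) = 15; EF_Editing = 15+8 = 23
ES_Sound mix = max(EF_Costume fitting=15, EF_Principal photography=12) = 15; EF_Sound mix = 15+11 = 26
ES_Color grade = 12; EF_Color grade = 12+12 = 24
ES_VFX = max(EF_Costume fitting=15, EF_Principal photography=12) = 15; EF_VFX = 15+5 = 20
ES_Final cut = max(EF_Pickup shots=25, EF_Editing=23, EF_Sound mix=26, EF_Color grade=24, EF_VFX=20) = 26; EF_Final cut = 26+5 = 31
Expected project duration μ = 31 days. Critical path: Costume fitting → Sound mix → Final cut.

Variance along critical path = 4.000 + 11.111 + 5.444 = 20.556
σ = √20.556 = 4.534 days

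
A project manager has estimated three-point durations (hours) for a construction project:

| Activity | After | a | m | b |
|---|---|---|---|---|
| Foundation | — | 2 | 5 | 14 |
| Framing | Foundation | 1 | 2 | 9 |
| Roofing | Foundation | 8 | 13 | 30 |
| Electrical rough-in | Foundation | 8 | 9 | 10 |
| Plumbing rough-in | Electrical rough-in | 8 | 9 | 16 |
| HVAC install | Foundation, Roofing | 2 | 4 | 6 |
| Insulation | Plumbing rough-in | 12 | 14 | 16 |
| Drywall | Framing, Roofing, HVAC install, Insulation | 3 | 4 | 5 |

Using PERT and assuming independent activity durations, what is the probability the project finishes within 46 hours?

te_Foundation = (2 + 4·5 + 14)/6 = 36/6 = 6; σ²_Foundation = ((14−2)/6)² = 4.000
te_Framing = (1 + 4·2 + 9)/6 = 18/6 = 3; σ²_Framing = ((9−1)/6)² = 1.778
te_Roofing = (8 + 4·13 + 30)/6 = 90/6 = 15; σ²_Roofing = ((30−8)/6)² = 13.444
te_Electrical rough-in = (8 + 4·9 + 10)/6 = 54/6 = 9; σ²_Electrical rough-in = ((10−8)/6)² = 0.111
te_Plumbing rough-in = (8 + 4·9 + 16)/6 = 60/6 = 10; σ²_Plumbing rough-in = ((16−8)/6)² = 1.778
te_HVAC install = (2 + 4·4 + 6)/6 = 24/6 = 4; σ²_HVAC install = ((6−2)/6)² = 0.444
te_Insulation = (12 + 4·14 + 16)/6 = 84/6 = 14; σ²_Insulation = ((16−12)/6)² = 0.444
te_Drywall = (3 + 4·4 + 5)/6 = 24/6 = 4; σ²_Drywall = ((5−3)/6)² = 0.111

Forward pass:
ES_Foundation = 0; EF_Foundation = 6
ES_Framing = 6; EF_Framing = 6+3 = 9
ES_Roofing = 6; EF_Roofing = 6+15 = 21
ES_Electrical rough-in = 6; EF_Electrical rough-in = 6+9 = 15
ES_Plumbing rough-in = 15; EF_Plumbing rough-in = 15+10 = 25
ES_HVAC install = max(EF_Foundation=6, EF_Roofing=21) = 21; EF_HVAC install = 21+4 = 25
ES_Insulation = 25; EF_Insulation = 25+14 = 39
ES_Drywall = max(EF_Framing=9, EF_Roofing=21, EF_HVAC install=25, EF_Insulation=39) = 39; EF_Drywall = 39+4 = 43
Expected project duration μ = 43 hours. Critical path: Foundation → Electrical rough-in → Plumbing rough-in → Insulation → Drywall.

Variance along critical path = 4.000 + 0.111 + 1.778 + 0.444 + 0.111 = 6.444; σ = √6.444 = 2.539 hours.
Z = (46 − 43) / 2.539 = 1.182
P(T ≤ 46) = Φ(1.182) ≈ 0.881

0.881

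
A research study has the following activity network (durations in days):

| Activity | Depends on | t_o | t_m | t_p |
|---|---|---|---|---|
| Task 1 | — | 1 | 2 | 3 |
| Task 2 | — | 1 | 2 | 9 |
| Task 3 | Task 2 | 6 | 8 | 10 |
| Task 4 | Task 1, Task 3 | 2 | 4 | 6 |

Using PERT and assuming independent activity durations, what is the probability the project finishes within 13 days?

0.110

te_Task 1 = (1 + 4·2 + 3)/6 = 12/6 = 2; σ²_Task 1 = ((3−1)/6)² = 0.111
te_Task 2 = (1 + 4·2 + 9)/6 = 18/6 = 3; σ²_Task 2 = ((9−1)/6)² = 1.778
te_Task 3 = (6 + 4·8 + 10)/6 = 48/6 = 8; σ²_Task 3 = ((10−6)/6)² = 0.444
te_Task 4 = (2 + 4·4 + 6)/6 = 24/6 = 4; σ²_Task 4 = ((6−2)/6)² = 0.444

Forward pass:
ES_Task 1 = 0; EF_Task 1 = 2
ES_Task 2 = 0; EF_Task 2 = 3
ES_Task 3 = 3; EF_Task 3 = 3+8 = 11
ES_Task 4 = max(EF_Task 1=2, EF_Task 3=11) = 11; EF_Task 4 = 11+4 = 15
Expected project duration μ = 15 days. Critical path: Task 2 → Task 3 → Task 4.

Variance along critical path = 1.778 + 0.444 + 0.444 = 2.667; σ = √2.667 = 1.633 days.
Z = (13 − 15) / 1.633 = -1.225
P(T ≤ 13) = Φ(-1.225) ≈ 0.110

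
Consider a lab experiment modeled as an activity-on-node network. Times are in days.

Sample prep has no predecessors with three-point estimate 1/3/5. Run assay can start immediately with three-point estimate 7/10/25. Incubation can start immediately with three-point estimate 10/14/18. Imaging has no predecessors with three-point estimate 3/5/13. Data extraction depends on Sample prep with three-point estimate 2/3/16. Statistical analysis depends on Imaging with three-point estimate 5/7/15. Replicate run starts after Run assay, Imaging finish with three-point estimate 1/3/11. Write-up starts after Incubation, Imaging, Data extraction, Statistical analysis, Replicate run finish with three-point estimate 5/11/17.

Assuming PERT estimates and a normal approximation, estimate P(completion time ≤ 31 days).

0.843

te_Sample prep = (1 + 4·3 + 5)/6 = 18/6 = 3; σ²_Sample prep = ((5−1)/6)² = 0.444
te_Run assay = (7 + 4·10 + 25)/6 = 72/6 = 12; σ²_Run assay = ((25−7)/6)² = 9.000
te_Incubation = (10 + 4·14 + 18)/6 = 84/6 = 14; σ²_Incubation = ((18−10)/6)² = 1.778
te_Imaging = (3 + 4·5 + 13)/6 = 36/6 = 6; σ²_Imaging = ((13−3)/6)² = 2.778
te_Data extraction = (2 + 4·3 + 16)/6 = 30/6 = 5; σ²_Data extraction = ((16−2)/6)² = 5.444
te_Statistical analysis = (5 + 4·7 + 15)/6 = 48/6 = 8; σ²_Statistical analysis = ((15−5)/6)² = 2.778
te_Replicate run = (1 + 4·3 + 11)/6 = 24/6 = 4; σ²_Replicate run = ((11−1)/6)² = 2.778
te_Write-up = (5 + 4·11 + 17)/6 = 66/6 = 11; σ²_Write-up = ((17−5)/6)² = 4.000

Forward pass:
ES_Sample prep = 0; EF_Sample prep = 3
ES_Run assay = 0; EF_Run assay = 12
ES_Incubation = 0; EF_Incubation = 14
ES_Imaging = 0; EF_Imaging = 6
ES_Data extraction = 3; EF_Data extraction = 3+5 = 8
ES_Statistical analysis = 6; EF_Statistical analysis = 6+8 = 14
ES_Replicate run = max(EF_Run assay=12, EF_Imaging=6) = 12; EF_Replicate run = 12+4 = 16
ES_Write-up = max(EF_Incubation=14, EF_Imaging=6, EF_Data extraction=8, EF_Statistical analysis=14, EF_Replicate run=16) = 16; EF_Write-up = 16+11 = 27
Expected project duration μ = 27 days. Critical path: Run assay → Replicate run → Write-up.

Variance along critical path = 9.000 + 2.778 + 4.000 = 15.778; σ = √15.778 = 3.972 days.
Z = (31 − 27) / 3.972 = 1.007
P(T ≤ 31) = Φ(1.007) ≈ 0.843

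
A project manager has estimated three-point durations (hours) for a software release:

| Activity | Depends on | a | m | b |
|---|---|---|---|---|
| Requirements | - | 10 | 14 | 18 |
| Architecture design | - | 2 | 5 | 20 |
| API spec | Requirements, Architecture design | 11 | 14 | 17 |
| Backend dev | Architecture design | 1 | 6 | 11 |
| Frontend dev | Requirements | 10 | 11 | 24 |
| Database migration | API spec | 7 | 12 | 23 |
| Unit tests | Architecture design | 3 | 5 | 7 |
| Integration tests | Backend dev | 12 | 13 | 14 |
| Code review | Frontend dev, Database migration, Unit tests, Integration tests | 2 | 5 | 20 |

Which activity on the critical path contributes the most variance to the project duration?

te_Requirements = (10 + 4·14 + 18)/6 = 84/6 = 14; σ²_Requirements = ((18−10)/6)² = 1.778
te_Architecture design = (2 + 4·5 + 20)/6 = 42/6 = 7; σ²_Architecture design = ((20−2)/6)² = 9.000
te_API spec = (11 + 4·14 + 17)/6 = 84/6 = 14; σ²_API spec = ((17−11)/6)² = 1.000
te_Backend dev = (1 + 4·6 + 11)/6 = 36/6 = 6; σ²_Backend dev = ((11−1)/6)² = 2.778
te_Frontend dev = (10 + 4·11 + 24)/6 = 78/6 = 13; σ²_Frontend dev = ((24−10)/6)² = 5.444
te_Database migration = (7 + 4·12 + 23)/6 = 78/6 = 13; σ²_Database migration = ((23−7)/6)² = 7.111
te_Unit tests = (3 + 4·5 + 7)/6 = 30/6 = 5; σ²_Unit tests = ((7−3)/6)² = 0.444
te_Integration tests = (12 + 4·13 + 14)/6 = 78/6 = 13; σ²_Integration tests = ((14−12)/6)² = 0.111
te_Code review = (2 + 4·5 + 20)/6 = 42/6 = 7; σ²_Code review = ((20−2)/6)² = 9.000

Forward pass:
ES_Requirements = 0; EF_Requirements = 14
ES_Architecture design = 0; EF_Architecture design = 7
ES_API spec = max(EF_Requirements=14, EF_Architecture design=7) = 14; EF_API spec = 14+14 = 28
ES_Backend dev = 7; EF_Backend dev = 7+6 = 13
ES_Frontend dev = 14; EF_Frontend dev = 14+13 = 27
ES_Database migration = 28; EF_Database migration = 28+13 = 41
ES_Unit tests = 7; EF_Unit tests = 7+5 = 12
ES_Integration tests = 13; EF_Integration tests = 13+13 = 26
ES_Code review = max(EF_Frontend dev=27, EF_Database migration=41, EF_Unit tests=12, EF_Integration tests=26) = 41; EF_Code review = 41+7 = 48
Expected project duration μ = 48 hours. Critical path: Requirements → API spec → Database migration → Code review.

Variances on critical path: σ²_Requirements=1.778, σ²_API spec=1.000, σ²_Database migration=7.111, σ²_Code review=9.000.
Largest is σ²_Code review = 9.000.

Code review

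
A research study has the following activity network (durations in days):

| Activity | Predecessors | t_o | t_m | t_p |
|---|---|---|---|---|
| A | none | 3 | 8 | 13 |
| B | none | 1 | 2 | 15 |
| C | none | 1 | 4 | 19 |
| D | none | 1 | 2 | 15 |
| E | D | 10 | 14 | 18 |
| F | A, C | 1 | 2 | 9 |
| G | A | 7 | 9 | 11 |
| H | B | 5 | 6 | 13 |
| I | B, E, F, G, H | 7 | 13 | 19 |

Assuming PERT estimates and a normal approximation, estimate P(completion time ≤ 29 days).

0.275

te_A = (3 + 4·8 + 13)/6 = 48/6 = 8; σ²_A = ((13−3)/6)² = 2.778
te_B = (1 + 4·2 + 15)/6 = 24/6 = 4; σ²_B = ((15−1)/6)² = 5.444
te_C = (1 + 4·4 + 19)/6 = 36/6 = 6; σ²_C = ((19−1)/6)² = 9.000
te_D = (1 + 4·2 + 15)/6 = 24/6 = 4; σ²_D = ((15−1)/6)² = 5.444
te_E = (10 + 4·14 + 18)/6 = 84/6 = 14; σ²_E = ((18−10)/6)² = 1.778
te_F = (1 + 4·2 + 9)/6 = 18/6 = 3; σ²_F = ((9−1)/6)² = 1.778
te_G = (7 + 4·9 + 11)/6 = 54/6 = 9; σ²_G = ((11−7)/6)² = 0.444
te_H = (5 + 4·6 + 13)/6 = 42/6 = 7; σ²_H = ((13−5)/6)² = 1.778
te_I = (7 + 4·13 + 19)/6 = 78/6 = 13; σ²_I = ((19−7)/6)² = 4.000

Forward pass:
ES_A = 0; EF_A = 8
ES_B = 0; EF_B = 4
ES_C = 0; EF_C = 6
ES_D = 0; EF_D = 4
ES_E = 4; EF_E = 4+14 = 18
ES_F = max(EF_A=8, EF_C=6) = 8; EF_F = 8+3 = 11
ES_G = 8; EF_G = 8+9 = 17
ES_H = 4; EF_H = 4+7 = 11
ES_I = max(EF_B=4, EF_E=18, EF_F=11, EF_G=17, EF_H=11) = 18; EF_I = 18+13 = 31
Expected project duration μ = 31 days. Critical path: D → E → I.

Variance along critical path = 5.444 + 1.778 + 4.000 = 11.222; σ = √11.222 = 3.350 days.
Z = (29 − 31) / 3.350 = -0.597
P(T ≤ 29) = Φ(-0.597) ≈ 0.275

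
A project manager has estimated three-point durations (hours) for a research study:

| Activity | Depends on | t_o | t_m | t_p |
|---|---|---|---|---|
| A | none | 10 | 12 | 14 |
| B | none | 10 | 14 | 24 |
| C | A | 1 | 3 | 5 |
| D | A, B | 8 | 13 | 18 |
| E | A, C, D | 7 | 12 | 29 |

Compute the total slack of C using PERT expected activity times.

te_A = (10 + 4·12 + 14)/6 = 72/6 = 12
te_B = (10 + 4·14 + 24)/6 = 90/6 = 15
te_C = (1 + 4·3 + 5)/6 = 18/6 = 3
te_D = (8 + 4·13 + 18)/6 = 78/6 = 13
te_E = (7 + 4·12 + 29)/6 = 84/6 = 14

Forward pass:
ES_A = 0; EF_A = 12
ES_B = 0; EF_B = 15
ES_C = 12; EF_C = 12+3 = 15
ES_D = max(EF_A=12, EF_B=15) = 15; EF_D = 15+13 = 28
ES_E = max(EF_A=12, EF_C=15, EF_D=28) = 28; EF_E = 28+14 = 42
Expected project duration μ = 42 hours. Critical path: B → D → E.

Backward pass:
LF_E = 42; LS_E = 42−14 = 28
LF_D = LS_E = 28; LS_D = 28−13 = 15
LF_C = LS_E = 28; LS_C = 28−3 = 25
LF_B = LS_D = 15; LS_B = 15−15 = 0
LF_A = min(LS_C=25, LS_D=15, LS_E=28) = 15; LS_A = 15−12 = 3
Slack_C = LS_C − ES_C = 25 − 12 = 13

13 hours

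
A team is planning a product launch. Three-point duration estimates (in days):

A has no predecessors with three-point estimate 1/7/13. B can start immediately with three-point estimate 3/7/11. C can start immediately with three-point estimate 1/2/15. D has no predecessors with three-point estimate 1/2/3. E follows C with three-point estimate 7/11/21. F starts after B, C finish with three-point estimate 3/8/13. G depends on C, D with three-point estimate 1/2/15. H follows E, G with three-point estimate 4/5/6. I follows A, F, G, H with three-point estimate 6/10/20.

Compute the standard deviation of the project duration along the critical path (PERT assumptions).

4.06 days

te_A = (1 + 4·7 + 13)/6 = 42/6 = 7; σ²_A = ((13−1)/6)² = 4.000
te_B = (3 + 4·7 + 11)/6 = 42/6 = 7; σ²_B = ((11−3)/6)² = 1.778
te_C = (1 + 4·2 + 15)/6 = 24/6 = 4; σ²_C = ((15−1)/6)² = 5.444
te_D = (1 + 4·2 + 3)/6 = 12/6 = 2; σ²_D = ((3−1)/6)² = 0.111
te_E = (7 + 4·11 + 21)/6 = 72/6 = 12; σ²_E = ((21−7)/6)² = 5.444
te_F = (3 + 4·8 + 13)/6 = 48/6 = 8; σ²_F = ((13−3)/6)² = 2.778
te_G = (1 + 4·2 + 15)/6 = 24/6 = 4; σ²_G = ((15−1)/6)² = 5.444
te_H = (4 + 4·5 + 6)/6 = 30/6 = 5; σ²_H = ((6−4)/6)² = 0.111
te_I = (6 + 4·10 + 20)/6 = 66/6 = 11; σ²_I = ((20−6)/6)² = 5.444

Forward pass:
ES_A = 0; EF_A = 7
ES_B = 0; EF_B = 7
ES_C = 0; EF_C = 4
ES_D = 0; EF_D = 2
ES_E = 4; EF_E = 4+12 = 16
ES_F = max(EF_B=7, EF_C=4) = 7; EF_F = 7+8 = 15
ES_G = max(EF_C=4, EF_D=2) = 4; EF_G = 4+4 = 8
ES_H = max(EF_E=16, EF_G=8) = 16; EF_H = 16+5 = 21
ES_I = max(EF_A=7, EF_F=15, EF_G=8, EF_H=21) = 21; EF_I = 21+11 = 32
Expected project duration μ = 32 days. Critical path: C → E → H → I.

Variance along critical path = 5.444 + 5.444 + 0.111 + 5.444 = 16.444
σ = √16.444 = 4.055 days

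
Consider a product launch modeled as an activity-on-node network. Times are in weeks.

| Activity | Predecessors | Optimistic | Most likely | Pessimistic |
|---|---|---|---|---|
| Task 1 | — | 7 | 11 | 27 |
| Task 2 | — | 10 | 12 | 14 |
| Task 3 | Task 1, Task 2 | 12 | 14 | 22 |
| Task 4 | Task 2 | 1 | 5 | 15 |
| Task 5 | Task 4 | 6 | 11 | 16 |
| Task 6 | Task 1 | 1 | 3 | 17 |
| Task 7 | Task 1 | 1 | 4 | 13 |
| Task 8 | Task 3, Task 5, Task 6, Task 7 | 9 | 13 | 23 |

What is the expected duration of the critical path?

te_Task 1 = (7 + 4·11 + 27)/6 = 78/6 = 13
te_Task 2 = (10 + 4·12 + 14)/6 = 72/6 = 12
te_Task 3 = (12 + 4·14 + 22)/6 = 90/6 = 15
te_Task 4 = (1 + 4·5 + 15)/6 = 36/6 = 6
te_Task 5 = (6 + 4·11 + 16)/6 = 66/6 = 11
te_Task 6 = (1 + 4·3 + 17)/6 = 30/6 = 5
te_Task 7 = (1 + 4·4 + 13)/6 = 30/6 = 5
te_Task 8 = (9 + 4·13 + 23)/6 = 84/6 = 14

Forward pass:
ES_Task 1 = 0; EF_Task 1 = 13
ES_Task 2 = 0; EF_Task 2 = 12
ES_Task 3 = max(EF_Task 1=13, EF_Task 2=12) = 13; EF_Task 3 = 13+15 = 28
ES_Task 4 = 12; EF_Task 4 = 12+6 = 18
ES_Task 5 = 18; EF_Task 5 = 18+11 = 29
ES_Task 6 = 13; EF_Task 6 = 13+5 = 18
ES_Task 7 = 13; EF_Task 7 = 13+5 = 18
ES_Task 8 = max(EF_Task 3=28, EF_Task 5=29, EF_Task 6=18, EF_Task 7=18) = 29; EF_Task 8 = 29+14 = 43
Expected project duration μ = 43 weeks. Critical path: Task 2 → Task 4 → Task 5 → Task 8.

43 weeks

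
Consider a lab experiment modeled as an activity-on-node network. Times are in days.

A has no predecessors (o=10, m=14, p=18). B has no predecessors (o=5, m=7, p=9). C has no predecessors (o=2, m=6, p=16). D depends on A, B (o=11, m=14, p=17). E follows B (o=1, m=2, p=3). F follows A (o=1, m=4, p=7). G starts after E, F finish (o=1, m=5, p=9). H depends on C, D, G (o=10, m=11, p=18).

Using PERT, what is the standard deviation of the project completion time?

te_A = (10 + 4·14 + 18)/6 = 84/6 = 14; σ²_A = ((18−10)/6)² = 1.778
te_B = (5 + 4·7 + 9)/6 = 42/6 = 7; σ²_B = ((9−5)/6)² = 0.444
te_C = (2 + 4·6 + 16)/6 = 42/6 = 7; σ²_C = ((16−2)/6)² = 5.444
te_D = (11 + 4·14 + 17)/6 = 84/6 = 14; σ²_D = ((17−11)/6)² = 1.000
te_E = (1 + 4·2 + 3)/6 = 12/6 = 2; σ²_E = ((3−1)/6)² = 0.111
te_F = (1 + 4·4 + 7)/6 = 24/6 = 4; σ²_F = ((7−1)/6)² = 1.000
te_G = (1 + 4·5 + 9)/6 = 30/6 = 5; σ²_G = ((9−1)/6)² = 1.778
te_H = (10 + 4·11 + 18)/6 = 72/6 = 12; σ²_H = ((18−10)/6)² = 1.778

Forward pass:
ES_A = 0; EF_A = 14
ES_B = 0; EF_B = 7
ES_C = 0; EF_C = 7
ES_D = max(EF_A=14, EF_B=7) = 14; EF_D = 14+14 = 28
ES_E = 7; EF_E = 7+2 = 9
ES_F = 14; EF_F = 14+4 = 18
ES_G = max(EF_E=9, EF_F=18) = 18; EF_G = 18+5 = 23
ES_H = max(EF_C=7, EF_D=28, EF_G=23) = 28; EF_H = 28+12 = 40
Expected project duration μ = 40 days. Critical path: A → D → H.

Variance along critical path = 1.778 + 1.000 + 1.778 = 4.556
σ = √4.556 = 2.134 days

2.13 days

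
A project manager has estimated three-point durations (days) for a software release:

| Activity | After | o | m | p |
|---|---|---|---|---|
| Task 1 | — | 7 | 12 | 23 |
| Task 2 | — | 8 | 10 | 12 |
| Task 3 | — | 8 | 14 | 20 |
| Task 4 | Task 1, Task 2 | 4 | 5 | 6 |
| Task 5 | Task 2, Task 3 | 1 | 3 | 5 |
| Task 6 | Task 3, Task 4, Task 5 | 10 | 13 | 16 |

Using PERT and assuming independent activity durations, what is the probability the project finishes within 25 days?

te_Task 1 = (7 + 4·12 + 23)/6 = 78/6 = 13; σ²_Task 1 = ((23−7)/6)² = 7.111
te_Task 2 = (8 + 4·10 + 12)/6 = 60/6 = 10; σ²_Task 2 = ((12−8)/6)² = 0.444
te_Task 3 = (8 + 4·14 + 20)/6 = 84/6 = 14; σ²_Task 3 = ((20−8)/6)² = 4.000
te_Task 4 = (4 + 4·5 + 6)/6 = 30/6 = 5; σ²_Task 4 = ((6−4)/6)² = 0.111
te_Task 5 = (1 + 4·3 + 5)/6 = 18/6 = 3; σ²_Task 5 = ((5−1)/6)² = 0.444
te_Task 6 = (10 + 4·13 + 16)/6 = 78/6 = 13; σ²_Task 6 = ((16−10)/6)² = 1.000

Forward pass:
ES_Task 1 = 0; EF_Task 1 = 13
ES_Task 2 = 0; EF_Task 2 = 10
ES_Task 3 = 0; EF_Task 3 = 14
ES_Task 4 = max(EF_Task 1=13, EF_Task 2=10) = 13; EF_Task 4 = 13+5 = 18
ES_Task 5 = max(EF_Task 2=10, EF_Task 3=14) = 14; EF_Task 5 = 14+3 = 17
ES_Task 6 = max(EF_Task 3=14, EF_Task 4=18, EF_Task 5=17) = 18; EF_Task 6 = 18+13 = 31
Expected project duration μ = 31 days. Critical path: Task 1 → Task 4 → Task 6.

Variance along critical path = 7.111 + 0.111 + 1.000 = 8.222; σ = √8.222 = 2.867 days.
Z = (25 − 31) / 2.867 = -2.092
P(T ≤ 25) = Φ(-2.092) ≈ 0.018

0.018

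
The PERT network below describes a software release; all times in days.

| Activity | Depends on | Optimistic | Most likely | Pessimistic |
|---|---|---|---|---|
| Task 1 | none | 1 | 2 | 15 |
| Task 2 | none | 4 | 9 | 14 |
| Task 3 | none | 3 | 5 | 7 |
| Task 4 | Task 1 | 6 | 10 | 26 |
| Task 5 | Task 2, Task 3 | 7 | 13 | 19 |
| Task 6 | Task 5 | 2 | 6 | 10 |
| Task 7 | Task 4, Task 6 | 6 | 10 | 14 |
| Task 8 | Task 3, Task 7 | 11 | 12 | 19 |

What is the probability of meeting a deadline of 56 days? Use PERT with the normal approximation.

0.925

te_Task 1 = (1 + 4·2 + 15)/6 = 24/6 = 4; σ²_Task 1 = ((15−1)/6)² = 5.444
te_Task 2 = (4 + 4·9 + 14)/6 = 54/6 = 9; σ²_Task 2 = ((14−4)/6)² = 2.778
te_Task 3 = (3 + 4·5 + 7)/6 = 30/6 = 5; σ²_Task 3 = ((7−3)/6)² = 0.444
te_Task 4 = (6 + 4·10 + 26)/6 = 72/6 = 12; σ²_Task 4 = ((26−6)/6)² = 11.111
te_Task 5 = (7 + 4·13 + 19)/6 = 78/6 = 13; σ²_Task 5 = ((19−7)/6)² = 4.000
te_Task 6 = (2 + 4·6 + 10)/6 = 36/6 = 6; σ²_Task 6 = ((10−2)/6)² = 1.778
te_Task 7 = (6 + 4·10 + 14)/6 = 60/6 = 10; σ²_Task 7 = ((14−6)/6)² = 1.778
te_Task 8 = (11 + 4·12 + 19)/6 = 78/6 = 13; σ²_Task 8 = ((19−11)/6)² = 1.778

Forward pass:
ES_Task 1 = 0; EF_Task 1 = 4
ES_Task 2 = 0; EF_Task 2 = 9
ES_Task 3 = 0; EF_Task 3 = 5
ES_Task 4 = 4; EF_Task 4 = 4+12 = 16
ES_Task 5 = max(EF_Task 2=9, EF_Task 3=5) = 9; EF_Task 5 = 9+13 = 22
ES_Task 6 = 22; EF_Task 6 = 22+6 = 28
ES_Task 7 = max(EF_Task 4=16, EF_Task 6=28) = 28; EF_Task 7 = 28+10 = 38
ES_Task 8 = max(EF_Task 3=5, EF_Task 7=38) = 38; EF_Task 8 = 38+13 = 51
Expected project duration μ = 51 days. Critical path: Task 2 → Task 5 → Task 6 → Task 7 → Task 8.

Variance along critical path = 2.778 + 4.000 + 1.778 + 1.778 + 1.778 = 12.111; σ = √12.111 = 3.480 days.
Z = (56 − 51) / 3.480 = 1.437
P(T ≤ 56) = Φ(1.437) ≈ 0.925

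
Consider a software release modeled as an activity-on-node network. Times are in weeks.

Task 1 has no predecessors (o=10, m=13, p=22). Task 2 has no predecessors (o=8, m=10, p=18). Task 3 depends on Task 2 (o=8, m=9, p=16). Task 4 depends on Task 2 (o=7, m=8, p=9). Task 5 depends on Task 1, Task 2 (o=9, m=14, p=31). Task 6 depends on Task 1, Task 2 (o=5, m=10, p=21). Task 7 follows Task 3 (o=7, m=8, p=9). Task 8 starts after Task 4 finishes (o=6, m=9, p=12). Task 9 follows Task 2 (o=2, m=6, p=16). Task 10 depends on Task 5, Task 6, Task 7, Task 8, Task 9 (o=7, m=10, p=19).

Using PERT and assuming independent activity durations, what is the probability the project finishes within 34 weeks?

te_Task 1 = (10 + 4·13 + 22)/6 = 84/6 = 14; σ²_Task 1 = ((22−10)/6)² = 4.000
te_Task 2 = (8 + 4·10 + 18)/6 = 66/6 = 11; σ²_Task 2 = ((18−8)/6)² = 2.778
te_Task 3 = (8 + 4·9 + 16)/6 = 60/6 = 10; σ²_Task 3 = ((16−8)/6)² = 1.778
te_Task 4 = (7 + 4·8 + 9)/6 = 48/6 = 8; σ²_Task 4 = ((9−7)/6)² = 0.111
te_Task 5 = (9 + 4·14 + 31)/6 = 96/6 = 16; σ²_Task 5 = ((31−9)/6)² = 13.444
te_Task 6 = (5 + 4·10 + 21)/6 = 66/6 = 11; σ²_Task 6 = ((21−5)/6)² = 7.111
te_Task 7 = (7 + 4·8 + 9)/6 = 48/6 = 8; σ²_Task 7 = ((9−7)/6)² = 0.111
te_Task 8 = (6 + 4·9 + 12)/6 = 54/6 = 9; σ²_Task 8 = ((12−6)/6)² = 1.000
te_Task 9 = (2 + 4·6 + 16)/6 = 42/6 = 7; σ²_Task 9 = ((16−2)/6)² = 5.444
te_Task 10 = (7 + 4·10 + 19)/6 = 66/6 = 11; σ²_Task 10 = ((19−7)/6)² = 4.000

Forward pass:
ES_Task 1 = 0; EF_Task 1 = 14
ES_Task 2 = 0; EF_Task 2 = 11
ES_Task 3 = 11; EF_Task 3 = 11+10 = 21
ES_Task 4 = 11; EF_Task 4 = 11+8 = 19
ES_Task 5 = max(EF_Task 1=14, EF_Task 2=11) = 14; EF_Task 5 = 14+16 = 30
ES_Task 6 = max(EF_Task 1=14, EF_Task 2=11) = 14; EF_Task 6 = 14+11 = 25
ES_Task 7 = 21; EF_Task 7 = 21+8 = 29
ES_Task 8 = 19; EF_Task 8 = 19+9 = 28
ES_Task 9 = 11; EF_Task 9 = 11+7 = 18
ES_Task 10 = max(EF_Task 5=30, EF_Task 6=25, EF_Task 7=29, EF_Task 8=28, EF_Task 9=18) = 30; EF_Task 10 = 30+11 = 41
Expected project duration μ = 41 weeks. Critical path: Task 1 → Task 5 → Task 10.

Variance along critical path = 4.000 + 13.444 + 4.000 = 21.444; σ = √21.444 = 4.631 weeks.
Z = (34 − 41) / 4.631 = -1.512
P(T ≤ 34) = Φ(-1.512) ≈ 0.065

0.065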